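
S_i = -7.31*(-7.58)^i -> [-7.31, 55.41, -420.01, 3183.65, -24132.05]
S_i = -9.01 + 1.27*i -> [-9.01, -7.74, -6.47, -5.2, -3.93]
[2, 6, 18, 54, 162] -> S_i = 2*3^i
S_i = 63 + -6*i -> [63, 57, 51, 45, 39]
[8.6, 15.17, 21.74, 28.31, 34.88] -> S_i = 8.60 + 6.57*i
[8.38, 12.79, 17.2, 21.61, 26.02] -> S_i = 8.38 + 4.41*i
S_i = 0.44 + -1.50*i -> [0.44, -1.06, -2.56, -4.06, -5.56]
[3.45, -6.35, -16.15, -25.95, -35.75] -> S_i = 3.45 + -9.80*i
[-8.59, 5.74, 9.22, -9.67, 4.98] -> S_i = Random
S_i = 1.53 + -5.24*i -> [1.53, -3.71, -8.95, -14.19, -19.43]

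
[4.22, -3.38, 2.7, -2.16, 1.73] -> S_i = 4.22*(-0.80)^i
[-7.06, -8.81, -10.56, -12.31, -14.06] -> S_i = -7.06 + -1.75*i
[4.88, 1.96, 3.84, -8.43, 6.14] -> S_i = Random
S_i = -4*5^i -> [-4, -20, -100, -500, -2500]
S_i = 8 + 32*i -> [8, 40, 72, 104, 136]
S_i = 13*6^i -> [13, 78, 468, 2808, 16848]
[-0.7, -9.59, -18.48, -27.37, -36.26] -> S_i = -0.70 + -8.89*i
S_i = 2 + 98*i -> [2, 100, 198, 296, 394]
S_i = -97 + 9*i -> [-97, -88, -79, -70, -61]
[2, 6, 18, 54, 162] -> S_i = 2*3^i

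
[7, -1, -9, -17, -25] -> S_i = 7 + -8*i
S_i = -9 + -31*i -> [-9, -40, -71, -102, -133]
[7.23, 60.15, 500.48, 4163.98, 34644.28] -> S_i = 7.23*8.32^i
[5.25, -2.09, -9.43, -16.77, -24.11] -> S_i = 5.25 + -7.34*i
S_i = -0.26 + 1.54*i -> [-0.26, 1.28, 2.82, 4.36, 5.9]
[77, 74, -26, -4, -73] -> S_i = Random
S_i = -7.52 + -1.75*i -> [-7.52, -9.27, -11.02, -12.77, -14.52]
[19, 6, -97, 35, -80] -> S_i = Random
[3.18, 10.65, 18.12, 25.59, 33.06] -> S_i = 3.18 + 7.47*i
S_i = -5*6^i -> [-5, -30, -180, -1080, -6480]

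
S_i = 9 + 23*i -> [9, 32, 55, 78, 101]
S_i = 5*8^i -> [5, 40, 320, 2560, 20480]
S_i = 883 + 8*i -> [883, 891, 899, 907, 915]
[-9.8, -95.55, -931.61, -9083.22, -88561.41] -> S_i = -9.80*9.75^i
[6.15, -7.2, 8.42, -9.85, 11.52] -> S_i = 6.15*(-1.17)^i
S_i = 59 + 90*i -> [59, 149, 239, 329, 419]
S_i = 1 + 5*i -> [1, 6, 11, 16, 21]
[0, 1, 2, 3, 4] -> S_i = 0 + 1*i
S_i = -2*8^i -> [-2, -16, -128, -1024, -8192]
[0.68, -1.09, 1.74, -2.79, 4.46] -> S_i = 0.68*(-1.60)^i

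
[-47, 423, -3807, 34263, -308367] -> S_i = -47*-9^i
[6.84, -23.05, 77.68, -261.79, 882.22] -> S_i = 6.84*(-3.37)^i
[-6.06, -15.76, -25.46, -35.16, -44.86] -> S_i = -6.06 + -9.70*i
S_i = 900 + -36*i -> [900, 864, 828, 792, 756]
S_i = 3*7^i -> [3, 21, 147, 1029, 7203]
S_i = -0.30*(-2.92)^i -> [-0.3, 0.88, -2.56, 7.47, -21.81]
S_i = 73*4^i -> [73, 292, 1168, 4672, 18688]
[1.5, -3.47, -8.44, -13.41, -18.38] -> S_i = 1.50 + -4.97*i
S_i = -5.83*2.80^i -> [-5.83, -16.32, -45.71, -127.98, -358.34]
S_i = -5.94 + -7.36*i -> [-5.94, -13.3, -20.66, -28.02, -35.38]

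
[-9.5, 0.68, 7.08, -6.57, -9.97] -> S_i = Random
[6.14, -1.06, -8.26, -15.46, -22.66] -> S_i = 6.14 + -7.20*i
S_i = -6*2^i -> [-6, -12, -24, -48, -96]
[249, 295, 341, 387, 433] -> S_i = 249 + 46*i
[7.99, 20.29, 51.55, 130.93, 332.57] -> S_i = 7.99*2.54^i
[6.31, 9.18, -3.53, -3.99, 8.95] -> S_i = Random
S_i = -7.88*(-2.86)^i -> [-7.88, 22.54, -64.46, 184.34, -527.22]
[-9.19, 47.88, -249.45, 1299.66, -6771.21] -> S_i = -9.19*(-5.21)^i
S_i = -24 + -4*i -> [-24, -28, -32, -36, -40]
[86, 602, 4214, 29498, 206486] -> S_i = 86*7^i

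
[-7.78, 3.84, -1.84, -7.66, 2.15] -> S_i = Random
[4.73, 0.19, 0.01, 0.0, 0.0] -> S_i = 4.73*0.04^i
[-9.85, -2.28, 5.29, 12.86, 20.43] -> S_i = -9.85 + 7.57*i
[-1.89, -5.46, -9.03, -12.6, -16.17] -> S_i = -1.89 + -3.57*i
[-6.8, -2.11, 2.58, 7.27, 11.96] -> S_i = -6.80 + 4.69*i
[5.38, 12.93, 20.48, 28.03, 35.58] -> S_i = 5.38 + 7.55*i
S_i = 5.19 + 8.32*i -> [5.19, 13.51, 21.83, 30.15, 38.47]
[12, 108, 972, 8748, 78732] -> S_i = 12*9^i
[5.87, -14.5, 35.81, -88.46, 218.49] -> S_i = 5.87*(-2.47)^i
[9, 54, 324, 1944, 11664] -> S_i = 9*6^i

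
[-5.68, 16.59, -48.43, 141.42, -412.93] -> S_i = -5.68*(-2.92)^i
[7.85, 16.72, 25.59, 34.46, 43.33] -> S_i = 7.85 + 8.87*i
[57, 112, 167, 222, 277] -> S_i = 57 + 55*i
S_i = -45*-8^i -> [-45, 360, -2880, 23040, -184320]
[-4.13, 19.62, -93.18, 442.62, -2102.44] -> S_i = -4.13*(-4.75)^i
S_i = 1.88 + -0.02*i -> [1.88, 1.86, 1.84, 1.82, 1.8]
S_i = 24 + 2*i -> [24, 26, 28, 30, 32]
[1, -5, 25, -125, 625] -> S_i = 1*-5^i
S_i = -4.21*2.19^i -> [-4.21, -9.22, -20.19, -44.22, -96.84]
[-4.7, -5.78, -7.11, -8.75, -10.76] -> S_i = -4.70*1.23^i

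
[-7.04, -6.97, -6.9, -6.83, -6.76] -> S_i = -7.04*0.99^i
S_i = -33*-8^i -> [-33, 264, -2112, 16896, -135168]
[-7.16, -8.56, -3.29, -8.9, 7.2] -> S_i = Random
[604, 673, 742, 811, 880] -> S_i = 604 + 69*i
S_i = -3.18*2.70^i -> [-3.18, -8.59, -23.18, -62.59, -169.0]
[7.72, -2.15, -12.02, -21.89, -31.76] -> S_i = 7.72 + -9.87*i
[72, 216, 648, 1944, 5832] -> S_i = 72*3^i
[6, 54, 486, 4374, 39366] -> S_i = 6*9^i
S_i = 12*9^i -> [12, 108, 972, 8748, 78732]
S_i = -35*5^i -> [-35, -175, -875, -4375, -21875]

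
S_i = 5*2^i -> [5, 10, 20, 40, 80]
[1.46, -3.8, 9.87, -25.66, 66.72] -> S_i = 1.46*(-2.60)^i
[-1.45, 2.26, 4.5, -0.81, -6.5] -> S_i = Random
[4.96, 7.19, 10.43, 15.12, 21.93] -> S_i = 4.96*1.45^i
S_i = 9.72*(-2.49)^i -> [9.72, -24.2, 60.26, -150.06, 373.65]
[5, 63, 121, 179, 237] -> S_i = 5 + 58*i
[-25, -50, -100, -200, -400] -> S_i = -25*2^i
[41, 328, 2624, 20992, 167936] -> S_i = 41*8^i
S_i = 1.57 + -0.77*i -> [1.57, 0.8, 0.03, -0.74, -1.51]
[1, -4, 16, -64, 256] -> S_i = 1*-4^i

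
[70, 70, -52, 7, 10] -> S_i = Random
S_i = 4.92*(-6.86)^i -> [4.92, -33.75, 231.53, -1588.32, 10895.86]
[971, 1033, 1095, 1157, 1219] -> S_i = 971 + 62*i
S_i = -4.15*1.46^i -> [-4.15, -6.06, -8.85, -12.92, -18.86]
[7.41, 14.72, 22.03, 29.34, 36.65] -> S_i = 7.41 + 7.31*i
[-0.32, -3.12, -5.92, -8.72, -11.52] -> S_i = -0.32 + -2.80*i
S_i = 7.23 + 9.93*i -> [7.23, 17.16, 27.09, 37.02, 46.95]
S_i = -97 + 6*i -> [-97, -91, -85, -79, -73]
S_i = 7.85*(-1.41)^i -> [7.85, -11.07, 15.61, -22.01, 31.03]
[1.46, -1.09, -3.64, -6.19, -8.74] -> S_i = 1.46 + -2.55*i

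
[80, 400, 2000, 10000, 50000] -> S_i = 80*5^i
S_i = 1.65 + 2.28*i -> [1.65, 3.93, 6.21, 8.49, 10.77]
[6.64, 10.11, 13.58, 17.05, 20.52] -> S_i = 6.64 + 3.47*i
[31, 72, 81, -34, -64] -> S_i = Random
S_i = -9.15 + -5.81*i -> [-9.15, -14.96, -20.77, -26.58, -32.39]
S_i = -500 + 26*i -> [-500, -474, -448, -422, -396]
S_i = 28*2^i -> [28, 56, 112, 224, 448]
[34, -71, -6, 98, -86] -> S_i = Random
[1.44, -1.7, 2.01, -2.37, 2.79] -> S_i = 1.44*(-1.18)^i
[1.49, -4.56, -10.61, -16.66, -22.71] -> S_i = 1.49 + -6.05*i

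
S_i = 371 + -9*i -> [371, 362, 353, 344, 335]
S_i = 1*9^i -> [1, 9, 81, 729, 6561]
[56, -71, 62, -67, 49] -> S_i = Random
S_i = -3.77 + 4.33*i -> [-3.77, 0.56, 4.89, 9.22, 13.55]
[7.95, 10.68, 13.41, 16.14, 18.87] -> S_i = 7.95 + 2.73*i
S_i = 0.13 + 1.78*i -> [0.13, 1.91, 3.69, 5.47, 7.25]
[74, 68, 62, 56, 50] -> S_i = 74 + -6*i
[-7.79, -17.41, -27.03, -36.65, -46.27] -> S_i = -7.79 + -9.62*i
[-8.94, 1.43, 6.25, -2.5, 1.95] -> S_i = Random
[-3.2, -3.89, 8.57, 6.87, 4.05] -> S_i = Random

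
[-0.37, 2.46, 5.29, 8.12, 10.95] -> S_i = -0.37 + 2.83*i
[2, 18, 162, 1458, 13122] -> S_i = 2*9^i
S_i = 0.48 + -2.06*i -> [0.48, -1.58, -3.64, -5.7, -7.76]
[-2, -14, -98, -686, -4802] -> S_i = -2*7^i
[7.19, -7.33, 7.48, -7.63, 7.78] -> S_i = 7.19*(-1.02)^i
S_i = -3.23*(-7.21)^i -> [-3.23, 23.29, -167.91, 1210.62, -8728.58]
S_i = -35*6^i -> [-35, -210, -1260, -7560, -45360]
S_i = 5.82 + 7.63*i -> [5.82, 13.45, 21.08, 28.71, 36.34]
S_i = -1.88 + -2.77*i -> [-1.88, -4.65, -7.42, -10.19, -12.96]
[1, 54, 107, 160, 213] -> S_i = 1 + 53*i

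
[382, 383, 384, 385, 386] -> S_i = 382 + 1*i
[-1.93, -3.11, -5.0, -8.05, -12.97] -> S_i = -1.93*1.61^i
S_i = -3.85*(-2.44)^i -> [-3.85, 9.39, -22.92, 55.93, -136.46]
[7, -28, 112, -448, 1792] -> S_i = 7*-4^i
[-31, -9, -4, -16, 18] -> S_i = Random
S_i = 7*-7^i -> [7, -49, 343, -2401, 16807]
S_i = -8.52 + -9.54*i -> [-8.52, -18.06, -27.6, -37.14, -46.68]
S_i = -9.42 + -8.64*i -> [-9.42, -18.06, -26.7, -35.34, -43.98]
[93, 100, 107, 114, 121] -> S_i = 93 + 7*i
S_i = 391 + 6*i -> [391, 397, 403, 409, 415]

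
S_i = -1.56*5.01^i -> [-1.56, -7.82, -39.16, -196.17, -982.82]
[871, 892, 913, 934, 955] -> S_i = 871 + 21*i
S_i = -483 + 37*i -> [-483, -446, -409, -372, -335]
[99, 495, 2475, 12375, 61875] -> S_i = 99*5^i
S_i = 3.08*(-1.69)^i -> [3.08, -5.21, 8.8, -14.87, 25.12]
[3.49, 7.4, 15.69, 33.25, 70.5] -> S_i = 3.49*2.12^i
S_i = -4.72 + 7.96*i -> [-4.72, 3.24, 11.2, 19.16, 27.12]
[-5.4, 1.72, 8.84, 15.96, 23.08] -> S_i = -5.40 + 7.12*i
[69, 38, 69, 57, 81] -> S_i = Random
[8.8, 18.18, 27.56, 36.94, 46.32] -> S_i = 8.80 + 9.38*i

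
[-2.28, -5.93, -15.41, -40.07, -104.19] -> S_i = -2.28*2.60^i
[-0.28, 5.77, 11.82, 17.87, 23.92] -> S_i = -0.28 + 6.05*i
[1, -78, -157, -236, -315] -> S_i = 1 + -79*i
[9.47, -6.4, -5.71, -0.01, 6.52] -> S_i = Random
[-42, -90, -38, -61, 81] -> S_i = Random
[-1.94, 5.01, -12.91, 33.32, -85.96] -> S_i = -1.94*(-2.58)^i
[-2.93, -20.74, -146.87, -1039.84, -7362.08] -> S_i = -2.93*7.08^i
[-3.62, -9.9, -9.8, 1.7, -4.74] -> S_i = Random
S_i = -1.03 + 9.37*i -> [-1.03, 8.34, 17.71, 27.08, 36.45]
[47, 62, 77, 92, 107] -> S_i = 47 + 15*i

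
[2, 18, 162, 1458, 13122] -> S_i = 2*9^i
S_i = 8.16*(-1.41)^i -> [8.16, -11.51, 16.22, -22.87, 32.25]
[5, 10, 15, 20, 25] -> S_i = 5 + 5*i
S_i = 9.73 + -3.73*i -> [9.73, 6.0, 2.27, -1.46, -5.19]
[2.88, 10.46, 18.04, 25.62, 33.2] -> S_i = 2.88 + 7.58*i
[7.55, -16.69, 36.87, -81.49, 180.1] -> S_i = 7.55*(-2.21)^i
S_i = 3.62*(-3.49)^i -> [3.62, -12.63, 44.09, -153.88, 537.04]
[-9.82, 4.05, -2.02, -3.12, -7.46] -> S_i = Random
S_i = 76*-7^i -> [76, -532, 3724, -26068, 182476]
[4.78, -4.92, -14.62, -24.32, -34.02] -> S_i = 4.78 + -9.70*i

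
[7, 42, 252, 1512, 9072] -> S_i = 7*6^i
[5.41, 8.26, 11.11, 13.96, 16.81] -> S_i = 5.41 + 2.85*i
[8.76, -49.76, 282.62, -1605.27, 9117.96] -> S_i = 8.76*(-5.68)^i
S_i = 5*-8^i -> [5, -40, 320, -2560, 20480]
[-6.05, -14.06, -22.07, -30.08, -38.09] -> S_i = -6.05 + -8.01*i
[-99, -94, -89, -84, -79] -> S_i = -99 + 5*i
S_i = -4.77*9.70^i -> [-4.77, -46.27, -448.81, -4353.45, -42228.47]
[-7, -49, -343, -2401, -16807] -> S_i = -7*7^i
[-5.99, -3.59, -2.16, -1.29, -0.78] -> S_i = -5.99*0.60^i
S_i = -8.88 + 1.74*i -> [-8.88, -7.14, -5.4, -3.66, -1.92]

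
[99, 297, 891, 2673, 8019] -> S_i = 99*3^i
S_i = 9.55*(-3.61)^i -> [9.55, -34.48, 124.46, -449.29, 1621.93]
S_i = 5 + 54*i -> [5, 59, 113, 167, 221]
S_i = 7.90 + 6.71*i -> [7.9, 14.61, 21.32, 28.03, 34.74]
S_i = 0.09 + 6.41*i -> [0.09, 6.5, 12.91, 19.32, 25.73]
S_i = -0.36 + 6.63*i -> [-0.36, 6.27, 12.9, 19.53, 26.16]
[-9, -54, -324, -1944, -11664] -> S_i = -9*6^i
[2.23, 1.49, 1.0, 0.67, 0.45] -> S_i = 2.23*0.67^i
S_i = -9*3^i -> [-9, -27, -81, -243, -729]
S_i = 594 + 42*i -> [594, 636, 678, 720, 762]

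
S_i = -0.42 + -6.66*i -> [-0.42, -7.08, -13.74, -20.4, -27.06]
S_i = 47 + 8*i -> [47, 55, 63, 71, 79]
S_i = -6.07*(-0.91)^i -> [-6.07, 5.52, -5.03, 4.57, -4.16]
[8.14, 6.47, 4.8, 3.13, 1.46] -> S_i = 8.14 + -1.67*i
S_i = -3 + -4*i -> [-3, -7, -11, -15, -19]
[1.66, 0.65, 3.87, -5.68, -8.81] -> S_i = Random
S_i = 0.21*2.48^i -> [0.21, 0.52, 1.29, 3.2, 7.94]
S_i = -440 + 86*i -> [-440, -354, -268, -182, -96]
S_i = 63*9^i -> [63, 567, 5103, 45927, 413343]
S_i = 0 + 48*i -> [0, 48, 96, 144, 192]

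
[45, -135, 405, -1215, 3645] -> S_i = 45*-3^i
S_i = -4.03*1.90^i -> [-4.03, -7.66, -14.55, -27.64, -52.52]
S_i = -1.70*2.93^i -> [-1.7, -4.98, -14.59, -42.76, -125.29]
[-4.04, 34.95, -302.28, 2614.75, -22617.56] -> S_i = -4.04*(-8.65)^i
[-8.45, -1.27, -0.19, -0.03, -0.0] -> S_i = -8.45*0.15^i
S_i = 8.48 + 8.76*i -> [8.48, 17.24, 26.0, 34.76, 43.52]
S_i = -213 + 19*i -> [-213, -194, -175, -156, -137]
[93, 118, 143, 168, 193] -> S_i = 93 + 25*i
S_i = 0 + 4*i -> [0, 4, 8, 12, 16]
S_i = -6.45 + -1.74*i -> [-6.45, -8.19, -9.93, -11.67, -13.41]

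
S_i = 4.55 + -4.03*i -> [4.55, 0.52, -3.51, -7.54, -11.57]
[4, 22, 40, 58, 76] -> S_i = 4 + 18*i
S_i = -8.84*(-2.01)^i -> [-8.84, 17.77, -35.71, 71.79, -144.29]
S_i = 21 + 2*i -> [21, 23, 25, 27, 29]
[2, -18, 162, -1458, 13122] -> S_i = 2*-9^i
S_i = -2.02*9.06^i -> [-2.02, -18.3, -165.81, -1502.23, -13610.19]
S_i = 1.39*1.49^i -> [1.39, 2.07, 3.09, 4.6, 6.85]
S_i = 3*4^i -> [3, 12, 48, 192, 768]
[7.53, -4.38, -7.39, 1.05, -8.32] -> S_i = Random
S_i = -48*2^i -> [-48, -96, -192, -384, -768]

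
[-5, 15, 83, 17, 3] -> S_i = Random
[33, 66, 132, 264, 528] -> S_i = 33*2^i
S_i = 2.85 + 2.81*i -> [2.85, 5.66, 8.47, 11.28, 14.09]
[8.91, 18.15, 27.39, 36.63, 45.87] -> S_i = 8.91 + 9.24*i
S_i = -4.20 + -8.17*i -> [-4.2, -12.37, -20.54, -28.71, -36.88]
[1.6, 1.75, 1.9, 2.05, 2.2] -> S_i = 1.60 + 0.15*i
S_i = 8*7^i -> [8, 56, 392, 2744, 19208]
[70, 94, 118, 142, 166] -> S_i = 70 + 24*i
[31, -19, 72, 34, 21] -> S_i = Random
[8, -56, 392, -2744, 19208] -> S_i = 8*-7^i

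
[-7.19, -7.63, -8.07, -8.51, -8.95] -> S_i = -7.19 + -0.44*i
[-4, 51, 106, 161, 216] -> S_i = -4 + 55*i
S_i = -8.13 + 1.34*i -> [-8.13, -6.79, -5.45, -4.11, -2.77]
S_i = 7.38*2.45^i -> [7.38, 18.08, 44.3, 108.53, 265.9]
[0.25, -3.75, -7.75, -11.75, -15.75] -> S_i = 0.25 + -4.00*i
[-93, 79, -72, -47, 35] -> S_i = Random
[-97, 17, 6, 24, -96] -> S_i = Random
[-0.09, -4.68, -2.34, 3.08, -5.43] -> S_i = Random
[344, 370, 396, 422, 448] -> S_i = 344 + 26*i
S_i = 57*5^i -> [57, 285, 1425, 7125, 35625]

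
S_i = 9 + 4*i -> [9, 13, 17, 21, 25]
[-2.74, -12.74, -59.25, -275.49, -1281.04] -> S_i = -2.74*4.65^i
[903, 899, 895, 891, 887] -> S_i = 903 + -4*i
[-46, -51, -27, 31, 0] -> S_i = Random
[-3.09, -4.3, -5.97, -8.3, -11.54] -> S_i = -3.09*1.39^i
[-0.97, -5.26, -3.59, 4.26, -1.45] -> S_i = Random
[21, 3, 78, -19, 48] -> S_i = Random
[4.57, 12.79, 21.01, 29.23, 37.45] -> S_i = 4.57 + 8.22*i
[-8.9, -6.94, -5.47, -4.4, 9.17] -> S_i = Random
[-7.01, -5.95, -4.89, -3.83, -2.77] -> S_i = -7.01 + 1.06*i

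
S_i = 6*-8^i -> [6, -48, 384, -3072, 24576]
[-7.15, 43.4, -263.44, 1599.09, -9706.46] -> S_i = -7.15*(-6.07)^i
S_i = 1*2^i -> [1, 2, 4, 8, 16]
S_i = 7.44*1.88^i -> [7.44, 13.99, 26.3, 49.44, 92.94]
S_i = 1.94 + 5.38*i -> [1.94, 7.32, 12.7, 18.08, 23.46]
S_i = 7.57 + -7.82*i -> [7.57, -0.25, -8.07, -15.89, -23.71]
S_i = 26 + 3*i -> [26, 29, 32, 35, 38]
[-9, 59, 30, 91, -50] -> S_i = Random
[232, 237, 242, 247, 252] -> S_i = 232 + 5*i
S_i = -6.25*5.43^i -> [-6.25, -33.94, -184.28, -1000.64, -5433.5]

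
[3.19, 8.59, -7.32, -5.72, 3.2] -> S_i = Random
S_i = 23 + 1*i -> [23, 24, 25, 26, 27]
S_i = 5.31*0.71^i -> [5.31, 3.77, 2.68, 1.9, 1.35]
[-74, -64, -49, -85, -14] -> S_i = Random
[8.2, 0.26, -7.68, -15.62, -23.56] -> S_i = 8.20 + -7.94*i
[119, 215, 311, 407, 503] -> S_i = 119 + 96*i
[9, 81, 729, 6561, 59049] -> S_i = 9*9^i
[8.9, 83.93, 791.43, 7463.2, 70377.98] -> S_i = 8.90*9.43^i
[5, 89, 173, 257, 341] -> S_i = 5 + 84*i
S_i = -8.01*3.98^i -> [-8.01, -31.88, -126.88, -504.99, -2009.86]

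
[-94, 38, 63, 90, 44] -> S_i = Random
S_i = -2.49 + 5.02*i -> [-2.49, 2.53, 7.55, 12.57, 17.59]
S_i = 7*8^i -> [7, 56, 448, 3584, 28672]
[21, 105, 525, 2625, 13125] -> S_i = 21*5^i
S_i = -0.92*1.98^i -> [-0.92, -1.82, -3.61, -7.14, -14.14]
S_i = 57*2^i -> [57, 114, 228, 456, 912]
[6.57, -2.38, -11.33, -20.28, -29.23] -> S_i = 6.57 + -8.95*i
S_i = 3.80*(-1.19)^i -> [3.8, -4.52, 5.38, -6.4, 7.62]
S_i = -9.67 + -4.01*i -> [-9.67, -13.68, -17.69, -21.7, -25.71]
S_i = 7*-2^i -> [7, -14, 28, -56, 112]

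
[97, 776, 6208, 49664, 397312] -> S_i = 97*8^i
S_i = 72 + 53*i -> [72, 125, 178, 231, 284]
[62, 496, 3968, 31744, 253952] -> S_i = 62*8^i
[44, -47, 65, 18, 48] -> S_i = Random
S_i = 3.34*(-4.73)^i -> [3.34, -15.8, 74.73, -353.45, 1671.83]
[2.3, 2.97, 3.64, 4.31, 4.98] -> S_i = 2.30 + 0.67*i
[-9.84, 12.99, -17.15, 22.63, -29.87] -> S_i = -9.84*(-1.32)^i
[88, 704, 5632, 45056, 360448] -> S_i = 88*8^i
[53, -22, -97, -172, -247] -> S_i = 53 + -75*i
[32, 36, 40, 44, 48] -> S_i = 32 + 4*i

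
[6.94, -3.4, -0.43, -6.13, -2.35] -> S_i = Random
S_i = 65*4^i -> [65, 260, 1040, 4160, 16640]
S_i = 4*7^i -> [4, 28, 196, 1372, 9604]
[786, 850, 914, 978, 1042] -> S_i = 786 + 64*i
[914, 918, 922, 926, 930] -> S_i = 914 + 4*i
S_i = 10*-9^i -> [10, -90, 810, -7290, 65610]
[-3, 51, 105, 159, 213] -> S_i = -3 + 54*i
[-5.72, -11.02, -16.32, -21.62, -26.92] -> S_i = -5.72 + -5.30*i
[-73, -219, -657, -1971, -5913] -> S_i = -73*3^i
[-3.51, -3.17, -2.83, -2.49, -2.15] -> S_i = -3.51 + 0.34*i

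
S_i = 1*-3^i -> [1, -3, 9, -27, 81]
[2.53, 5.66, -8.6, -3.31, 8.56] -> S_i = Random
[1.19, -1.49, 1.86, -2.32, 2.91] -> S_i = 1.19*(-1.25)^i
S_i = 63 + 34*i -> [63, 97, 131, 165, 199]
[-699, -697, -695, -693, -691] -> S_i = -699 + 2*i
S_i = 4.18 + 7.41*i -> [4.18, 11.59, 19.0, 26.41, 33.82]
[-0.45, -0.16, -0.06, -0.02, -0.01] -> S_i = -0.45*0.36^i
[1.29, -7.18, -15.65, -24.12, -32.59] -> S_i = 1.29 + -8.47*i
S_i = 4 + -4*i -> [4, 0, -4, -8, -12]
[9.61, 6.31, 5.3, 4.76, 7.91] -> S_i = Random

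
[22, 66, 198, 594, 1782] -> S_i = 22*3^i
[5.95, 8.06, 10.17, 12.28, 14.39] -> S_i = 5.95 + 2.11*i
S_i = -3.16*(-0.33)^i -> [-3.16, 1.04, -0.34, 0.11, -0.04]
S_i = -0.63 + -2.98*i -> [-0.63, -3.61, -6.59, -9.57, -12.55]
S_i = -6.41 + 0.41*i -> [-6.41, -6.0, -5.59, -5.18, -4.77]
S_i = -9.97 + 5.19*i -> [-9.97, -4.78, 0.41, 5.6, 10.79]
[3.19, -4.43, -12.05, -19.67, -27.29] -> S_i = 3.19 + -7.62*i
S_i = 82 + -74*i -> [82, 8, -66, -140, -214]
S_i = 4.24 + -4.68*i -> [4.24, -0.44, -5.12, -9.8, -14.48]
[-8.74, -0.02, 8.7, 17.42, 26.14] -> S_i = -8.74 + 8.72*i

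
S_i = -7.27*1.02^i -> [-7.27, -7.42, -7.56, -7.71, -7.87]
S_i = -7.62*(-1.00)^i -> [-7.62, 7.62, -7.62, 7.62, -7.62]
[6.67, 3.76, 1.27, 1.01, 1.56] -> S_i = Random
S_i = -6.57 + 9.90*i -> [-6.57, 3.33, 13.23, 23.13, 33.03]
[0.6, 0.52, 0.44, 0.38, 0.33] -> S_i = 0.60*0.86^i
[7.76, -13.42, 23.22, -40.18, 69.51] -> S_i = 7.76*(-1.73)^i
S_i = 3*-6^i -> [3, -18, 108, -648, 3888]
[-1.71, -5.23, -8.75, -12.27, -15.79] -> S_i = -1.71 + -3.52*i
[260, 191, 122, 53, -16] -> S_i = 260 + -69*i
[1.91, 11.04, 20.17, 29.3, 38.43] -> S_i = 1.91 + 9.13*i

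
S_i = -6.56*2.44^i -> [-6.56, -16.01, -39.06, -95.3, -232.52]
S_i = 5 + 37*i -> [5, 42, 79, 116, 153]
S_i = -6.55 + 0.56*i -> [-6.55, -5.99, -5.43, -4.87, -4.31]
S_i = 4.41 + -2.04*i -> [4.41, 2.37, 0.33, -1.71, -3.75]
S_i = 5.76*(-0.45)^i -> [5.76, -2.59, 1.17, -0.52, 0.24]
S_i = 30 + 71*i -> [30, 101, 172, 243, 314]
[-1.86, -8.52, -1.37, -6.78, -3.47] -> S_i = Random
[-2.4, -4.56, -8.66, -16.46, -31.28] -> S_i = -2.40*1.90^i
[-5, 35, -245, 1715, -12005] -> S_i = -5*-7^i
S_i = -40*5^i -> [-40, -200, -1000, -5000, -25000]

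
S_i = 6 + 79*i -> [6, 85, 164, 243, 322]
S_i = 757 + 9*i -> [757, 766, 775, 784, 793]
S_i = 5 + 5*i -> [5, 10, 15, 20, 25]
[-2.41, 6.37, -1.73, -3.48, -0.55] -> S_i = Random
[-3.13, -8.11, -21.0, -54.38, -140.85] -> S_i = -3.13*2.59^i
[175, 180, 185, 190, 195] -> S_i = 175 + 5*i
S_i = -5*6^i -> [-5, -30, -180, -1080, -6480]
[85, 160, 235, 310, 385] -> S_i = 85 + 75*i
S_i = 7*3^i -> [7, 21, 63, 189, 567]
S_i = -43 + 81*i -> [-43, 38, 119, 200, 281]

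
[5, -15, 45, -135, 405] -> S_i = 5*-3^i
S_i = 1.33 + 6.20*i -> [1.33, 7.53, 13.73, 19.93, 26.13]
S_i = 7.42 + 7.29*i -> [7.42, 14.71, 22.0, 29.29, 36.58]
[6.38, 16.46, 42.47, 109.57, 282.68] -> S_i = 6.38*2.58^i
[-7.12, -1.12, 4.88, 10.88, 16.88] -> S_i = -7.12 + 6.00*i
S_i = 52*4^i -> [52, 208, 832, 3328, 13312]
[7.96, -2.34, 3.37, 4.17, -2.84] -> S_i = Random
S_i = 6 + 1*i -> [6, 7, 8, 9, 10]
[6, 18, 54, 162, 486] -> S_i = 6*3^i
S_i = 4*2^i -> [4, 8, 16, 32, 64]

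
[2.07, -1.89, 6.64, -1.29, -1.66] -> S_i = Random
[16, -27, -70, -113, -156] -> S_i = 16 + -43*i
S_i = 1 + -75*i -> [1, -74, -149, -224, -299]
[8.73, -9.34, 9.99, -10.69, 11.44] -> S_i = 8.73*(-1.07)^i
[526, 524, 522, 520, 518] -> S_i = 526 + -2*i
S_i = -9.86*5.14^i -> [-9.86, -50.68, -260.5, -1338.96, -6882.23]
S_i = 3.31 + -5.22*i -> [3.31, -1.91, -7.13, -12.35, -17.57]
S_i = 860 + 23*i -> [860, 883, 906, 929, 952]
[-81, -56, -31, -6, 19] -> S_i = -81 + 25*i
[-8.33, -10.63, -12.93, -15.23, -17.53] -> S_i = -8.33 + -2.30*i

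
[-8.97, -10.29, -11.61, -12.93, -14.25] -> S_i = -8.97 + -1.32*i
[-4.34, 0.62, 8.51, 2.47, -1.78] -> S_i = Random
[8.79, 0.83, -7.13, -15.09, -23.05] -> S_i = 8.79 + -7.96*i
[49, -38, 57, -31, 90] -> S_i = Random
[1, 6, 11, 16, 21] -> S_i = 1 + 5*i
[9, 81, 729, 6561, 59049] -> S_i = 9*9^i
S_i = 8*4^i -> [8, 32, 128, 512, 2048]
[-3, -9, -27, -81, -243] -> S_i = -3*3^i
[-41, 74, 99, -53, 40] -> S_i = Random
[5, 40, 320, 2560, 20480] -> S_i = 5*8^i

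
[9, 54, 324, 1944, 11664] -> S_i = 9*6^i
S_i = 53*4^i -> [53, 212, 848, 3392, 13568]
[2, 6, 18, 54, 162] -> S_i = 2*3^i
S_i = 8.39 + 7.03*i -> [8.39, 15.42, 22.45, 29.48, 36.51]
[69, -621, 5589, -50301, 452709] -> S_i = 69*-9^i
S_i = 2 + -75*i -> [2, -73, -148, -223, -298]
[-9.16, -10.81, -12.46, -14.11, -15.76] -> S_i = -9.16 + -1.65*i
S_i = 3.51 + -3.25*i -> [3.51, 0.26, -2.99, -6.24, -9.49]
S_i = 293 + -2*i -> [293, 291, 289, 287, 285]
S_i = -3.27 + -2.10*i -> [-3.27, -5.37, -7.47, -9.57, -11.67]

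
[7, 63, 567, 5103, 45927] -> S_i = 7*9^i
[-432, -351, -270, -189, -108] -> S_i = -432 + 81*i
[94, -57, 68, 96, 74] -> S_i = Random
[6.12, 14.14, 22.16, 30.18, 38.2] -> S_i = 6.12 + 8.02*i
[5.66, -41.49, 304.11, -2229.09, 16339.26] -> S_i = 5.66*(-7.33)^i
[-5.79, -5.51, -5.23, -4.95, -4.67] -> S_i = -5.79 + 0.28*i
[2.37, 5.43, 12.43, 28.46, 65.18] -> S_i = 2.37*2.29^i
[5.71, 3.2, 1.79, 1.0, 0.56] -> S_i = 5.71*0.56^i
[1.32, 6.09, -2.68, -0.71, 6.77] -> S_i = Random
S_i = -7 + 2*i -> [-7, -5, -3, -1, 1]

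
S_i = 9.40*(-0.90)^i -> [9.4, -8.46, 7.61, -6.85, 6.17]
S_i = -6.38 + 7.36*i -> [-6.38, 0.98, 8.34, 15.7, 23.06]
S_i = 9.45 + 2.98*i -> [9.45, 12.43, 15.41, 18.39, 21.37]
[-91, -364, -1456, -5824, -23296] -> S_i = -91*4^i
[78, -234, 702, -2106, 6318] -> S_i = 78*-3^i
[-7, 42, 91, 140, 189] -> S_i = -7 + 49*i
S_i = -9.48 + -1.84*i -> [-9.48, -11.32, -13.16, -15.0, -16.84]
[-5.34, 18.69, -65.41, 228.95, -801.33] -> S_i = -5.34*(-3.50)^i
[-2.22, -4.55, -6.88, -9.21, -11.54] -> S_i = -2.22 + -2.33*i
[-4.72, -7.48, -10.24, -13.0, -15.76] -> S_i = -4.72 + -2.76*i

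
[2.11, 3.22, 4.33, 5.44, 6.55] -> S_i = 2.11 + 1.11*i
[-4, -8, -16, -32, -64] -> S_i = -4*2^i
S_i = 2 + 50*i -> [2, 52, 102, 152, 202]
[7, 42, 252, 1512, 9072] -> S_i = 7*6^i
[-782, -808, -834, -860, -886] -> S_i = -782 + -26*i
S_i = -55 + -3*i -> [-55, -58, -61, -64, -67]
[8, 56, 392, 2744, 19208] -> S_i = 8*7^i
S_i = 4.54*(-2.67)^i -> [4.54, -12.12, 32.37, -86.42, 230.73]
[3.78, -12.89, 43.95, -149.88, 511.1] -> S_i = 3.78*(-3.41)^i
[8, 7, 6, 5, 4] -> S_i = 8 + -1*i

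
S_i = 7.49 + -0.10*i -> [7.49, 7.39, 7.29, 7.19, 7.09]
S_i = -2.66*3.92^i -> [-2.66, -10.43, -40.87, -160.23, -628.1]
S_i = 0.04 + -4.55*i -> [0.04, -4.51, -9.06, -13.61, -18.16]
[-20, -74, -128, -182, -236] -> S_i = -20 + -54*i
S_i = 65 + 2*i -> [65, 67, 69, 71, 73]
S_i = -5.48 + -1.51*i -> [-5.48, -6.99, -8.5, -10.01, -11.52]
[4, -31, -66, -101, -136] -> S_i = 4 + -35*i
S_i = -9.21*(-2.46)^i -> [-9.21, 22.66, -55.74, 137.11, -337.29]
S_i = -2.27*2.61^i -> [-2.27, -5.92, -15.46, -40.36, -105.34]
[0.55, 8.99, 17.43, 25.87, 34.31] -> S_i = 0.55 + 8.44*i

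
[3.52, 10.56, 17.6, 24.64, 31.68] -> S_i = 3.52 + 7.04*i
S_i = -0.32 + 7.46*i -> [-0.32, 7.14, 14.6, 22.06, 29.52]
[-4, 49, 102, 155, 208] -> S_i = -4 + 53*i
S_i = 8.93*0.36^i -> [8.93, 3.21, 1.16, 0.42, 0.15]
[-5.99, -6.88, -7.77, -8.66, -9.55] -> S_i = -5.99 + -0.89*i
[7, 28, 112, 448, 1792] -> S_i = 7*4^i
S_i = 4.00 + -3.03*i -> [4.0, 0.97, -2.06, -5.09, -8.12]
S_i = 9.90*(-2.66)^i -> [9.9, -26.33, 70.05, -186.33, 495.63]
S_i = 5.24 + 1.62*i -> [5.24, 6.86, 8.48, 10.1, 11.72]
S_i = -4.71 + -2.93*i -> [-4.71, -7.64, -10.57, -13.5, -16.43]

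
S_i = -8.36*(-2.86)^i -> [-8.36, 23.91, -68.38, 195.57, -559.33]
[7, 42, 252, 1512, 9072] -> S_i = 7*6^i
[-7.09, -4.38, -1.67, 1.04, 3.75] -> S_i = -7.09 + 2.71*i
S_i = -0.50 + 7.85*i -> [-0.5, 7.35, 15.2, 23.05, 30.9]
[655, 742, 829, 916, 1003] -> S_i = 655 + 87*i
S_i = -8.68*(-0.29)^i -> [-8.68, 2.52, -0.73, 0.21, -0.06]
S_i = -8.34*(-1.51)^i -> [-8.34, 12.59, -19.02, 28.71, -43.36]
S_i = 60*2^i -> [60, 120, 240, 480, 960]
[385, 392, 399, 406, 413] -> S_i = 385 + 7*i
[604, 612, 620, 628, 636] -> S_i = 604 + 8*i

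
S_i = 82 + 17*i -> [82, 99, 116, 133, 150]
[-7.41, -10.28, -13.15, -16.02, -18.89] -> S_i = -7.41 + -2.87*i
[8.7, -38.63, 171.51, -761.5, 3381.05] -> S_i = 8.70*(-4.44)^i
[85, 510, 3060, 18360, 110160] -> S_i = 85*6^i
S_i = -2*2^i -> [-2, -4, -8, -16, -32]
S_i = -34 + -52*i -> [-34, -86, -138, -190, -242]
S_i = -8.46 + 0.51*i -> [-8.46, -7.95, -7.44, -6.93, -6.42]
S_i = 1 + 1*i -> [1, 2, 3, 4, 5]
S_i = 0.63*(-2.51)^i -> [0.63, -1.58, 3.97, -9.96, 25.01]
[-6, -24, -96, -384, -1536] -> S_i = -6*4^i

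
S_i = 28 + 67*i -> [28, 95, 162, 229, 296]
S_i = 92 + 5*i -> [92, 97, 102, 107, 112]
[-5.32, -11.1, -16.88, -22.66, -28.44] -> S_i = -5.32 + -5.78*i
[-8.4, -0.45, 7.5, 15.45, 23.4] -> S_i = -8.40 + 7.95*i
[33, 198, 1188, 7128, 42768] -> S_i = 33*6^i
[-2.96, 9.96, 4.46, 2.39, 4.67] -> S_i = Random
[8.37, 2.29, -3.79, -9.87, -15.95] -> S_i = 8.37 + -6.08*i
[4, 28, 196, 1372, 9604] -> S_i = 4*7^i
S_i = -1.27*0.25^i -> [-1.27, -0.32, -0.08, -0.02, -0.0]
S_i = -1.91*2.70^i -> [-1.91, -5.16, -13.92, -37.59, -101.51]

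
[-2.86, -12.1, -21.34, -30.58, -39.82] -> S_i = -2.86 + -9.24*i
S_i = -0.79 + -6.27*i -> [-0.79, -7.06, -13.33, -19.6, -25.87]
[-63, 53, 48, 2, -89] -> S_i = Random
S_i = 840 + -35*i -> [840, 805, 770, 735, 700]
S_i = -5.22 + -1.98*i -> [-5.22, -7.2, -9.18, -11.16, -13.14]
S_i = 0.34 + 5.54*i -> [0.34, 5.88, 11.42, 16.96, 22.5]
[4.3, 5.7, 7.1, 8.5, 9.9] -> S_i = 4.30 + 1.40*i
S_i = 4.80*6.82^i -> [4.8, 32.74, 223.26, 1522.63, 10384.34]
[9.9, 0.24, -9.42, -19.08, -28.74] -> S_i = 9.90 + -9.66*i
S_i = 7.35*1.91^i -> [7.35, 14.04, 26.81, 51.21, 97.82]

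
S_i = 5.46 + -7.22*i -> [5.46, -1.76, -8.98, -16.2, -23.42]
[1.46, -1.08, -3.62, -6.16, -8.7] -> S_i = 1.46 + -2.54*i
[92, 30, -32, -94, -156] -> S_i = 92 + -62*i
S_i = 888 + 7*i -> [888, 895, 902, 909, 916]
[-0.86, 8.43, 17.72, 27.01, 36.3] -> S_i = -0.86 + 9.29*i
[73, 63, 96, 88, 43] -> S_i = Random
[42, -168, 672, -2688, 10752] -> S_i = 42*-4^i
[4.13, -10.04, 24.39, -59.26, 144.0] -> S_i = 4.13*(-2.43)^i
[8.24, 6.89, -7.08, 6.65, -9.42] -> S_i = Random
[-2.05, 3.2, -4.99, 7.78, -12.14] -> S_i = -2.05*(-1.56)^i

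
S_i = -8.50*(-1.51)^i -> [-8.5, 12.84, -19.38, 29.27, -44.19]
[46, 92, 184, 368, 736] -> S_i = 46*2^i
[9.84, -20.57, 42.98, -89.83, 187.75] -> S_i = 9.84*(-2.09)^i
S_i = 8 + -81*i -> [8, -73, -154, -235, -316]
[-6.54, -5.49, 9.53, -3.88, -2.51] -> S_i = Random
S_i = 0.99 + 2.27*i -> [0.99, 3.26, 5.53, 7.8, 10.07]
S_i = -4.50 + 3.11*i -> [-4.5, -1.39, 1.72, 4.83, 7.94]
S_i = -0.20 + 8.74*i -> [-0.2, 8.54, 17.28, 26.02, 34.76]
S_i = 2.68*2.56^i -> [2.68, 6.86, 17.56, 44.96, 115.11]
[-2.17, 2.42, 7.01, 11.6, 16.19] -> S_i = -2.17 + 4.59*i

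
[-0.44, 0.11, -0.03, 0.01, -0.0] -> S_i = -0.44*(-0.25)^i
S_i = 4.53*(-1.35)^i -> [4.53, -6.12, 8.26, -11.15, 15.05]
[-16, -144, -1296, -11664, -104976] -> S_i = -16*9^i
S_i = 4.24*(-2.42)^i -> [4.24, -10.26, 24.83, -60.09, 145.42]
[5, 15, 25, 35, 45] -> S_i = 5 + 10*i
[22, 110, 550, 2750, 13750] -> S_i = 22*5^i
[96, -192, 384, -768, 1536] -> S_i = 96*-2^i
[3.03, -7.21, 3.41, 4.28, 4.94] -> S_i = Random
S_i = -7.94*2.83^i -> [-7.94, -22.47, -63.59, -179.96, -509.29]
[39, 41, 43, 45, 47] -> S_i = 39 + 2*i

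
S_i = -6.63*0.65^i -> [-6.63, -4.31, -2.8, -1.82, -1.18]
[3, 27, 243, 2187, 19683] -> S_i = 3*9^i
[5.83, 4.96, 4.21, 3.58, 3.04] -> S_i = 5.83*0.85^i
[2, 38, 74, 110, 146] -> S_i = 2 + 36*i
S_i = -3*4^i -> [-3, -12, -48, -192, -768]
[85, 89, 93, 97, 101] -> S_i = 85 + 4*i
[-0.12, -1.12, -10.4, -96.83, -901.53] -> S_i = -0.12*9.31^i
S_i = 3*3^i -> [3, 9, 27, 81, 243]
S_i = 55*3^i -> [55, 165, 495, 1485, 4455]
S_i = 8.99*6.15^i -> [8.99, 55.29, 340.02, 2091.15, 12860.57]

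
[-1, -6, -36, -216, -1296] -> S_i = -1*6^i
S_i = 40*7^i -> [40, 280, 1960, 13720, 96040]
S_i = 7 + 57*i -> [7, 64, 121, 178, 235]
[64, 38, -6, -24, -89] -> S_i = Random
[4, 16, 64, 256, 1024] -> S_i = 4*4^i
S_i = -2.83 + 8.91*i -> [-2.83, 6.08, 14.99, 23.9, 32.81]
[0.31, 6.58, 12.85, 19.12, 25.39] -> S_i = 0.31 + 6.27*i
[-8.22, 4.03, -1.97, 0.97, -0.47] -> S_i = -8.22*(-0.49)^i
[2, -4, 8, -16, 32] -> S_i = 2*-2^i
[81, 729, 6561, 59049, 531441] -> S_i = 81*9^i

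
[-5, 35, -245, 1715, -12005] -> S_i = -5*-7^i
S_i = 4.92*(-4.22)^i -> [4.92, -20.76, 87.62, -369.75, 1560.32]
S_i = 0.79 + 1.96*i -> [0.79, 2.75, 4.71, 6.67, 8.63]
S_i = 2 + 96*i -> [2, 98, 194, 290, 386]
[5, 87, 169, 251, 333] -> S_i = 5 + 82*i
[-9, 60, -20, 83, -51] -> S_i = Random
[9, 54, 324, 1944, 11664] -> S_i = 9*6^i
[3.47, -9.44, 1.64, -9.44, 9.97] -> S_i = Random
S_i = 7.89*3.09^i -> [7.89, 24.38, 75.33, 232.78, 719.3]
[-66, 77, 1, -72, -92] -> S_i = Random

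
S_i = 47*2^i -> [47, 94, 188, 376, 752]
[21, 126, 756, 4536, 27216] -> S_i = 21*6^i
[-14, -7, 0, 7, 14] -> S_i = -14 + 7*i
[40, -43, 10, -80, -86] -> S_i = Random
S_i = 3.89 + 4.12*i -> [3.89, 8.01, 12.13, 16.25, 20.37]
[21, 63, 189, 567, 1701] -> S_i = 21*3^i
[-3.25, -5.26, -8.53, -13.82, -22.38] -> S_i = -3.25*1.62^i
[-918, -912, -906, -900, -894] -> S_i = -918 + 6*i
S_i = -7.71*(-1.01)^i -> [-7.71, 7.79, -7.86, 7.94, -8.02]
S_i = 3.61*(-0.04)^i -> [3.61, -0.14, 0.01, -0.0, 0.0]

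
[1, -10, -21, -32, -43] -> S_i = 1 + -11*i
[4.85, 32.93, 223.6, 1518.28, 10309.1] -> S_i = 4.85*6.79^i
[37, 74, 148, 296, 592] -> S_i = 37*2^i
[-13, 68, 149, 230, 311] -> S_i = -13 + 81*i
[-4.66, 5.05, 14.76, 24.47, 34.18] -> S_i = -4.66 + 9.71*i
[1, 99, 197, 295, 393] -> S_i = 1 + 98*i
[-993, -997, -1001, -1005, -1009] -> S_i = -993 + -4*i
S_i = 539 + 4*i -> [539, 543, 547, 551, 555]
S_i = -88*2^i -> [-88, -176, -352, -704, -1408]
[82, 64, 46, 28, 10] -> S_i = 82 + -18*i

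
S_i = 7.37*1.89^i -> [7.37, 13.93, 26.33, 49.76, 94.04]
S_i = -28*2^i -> [-28, -56, -112, -224, -448]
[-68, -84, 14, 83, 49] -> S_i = Random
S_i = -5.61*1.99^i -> [-5.61, -11.16, -22.22, -44.21, -87.98]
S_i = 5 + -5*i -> [5, 0, -5, -10, -15]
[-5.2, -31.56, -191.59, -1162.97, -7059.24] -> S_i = -5.20*6.07^i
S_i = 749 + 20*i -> [749, 769, 789, 809, 829]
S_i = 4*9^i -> [4, 36, 324, 2916, 26244]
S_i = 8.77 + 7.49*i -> [8.77, 16.26, 23.75, 31.24, 38.73]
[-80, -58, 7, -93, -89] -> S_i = Random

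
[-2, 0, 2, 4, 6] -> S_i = -2 + 2*i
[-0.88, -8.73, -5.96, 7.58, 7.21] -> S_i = Random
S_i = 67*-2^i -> [67, -134, 268, -536, 1072]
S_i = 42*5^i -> [42, 210, 1050, 5250, 26250]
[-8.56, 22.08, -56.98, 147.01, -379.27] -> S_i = -8.56*(-2.58)^i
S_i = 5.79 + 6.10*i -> [5.79, 11.89, 17.99, 24.09, 30.19]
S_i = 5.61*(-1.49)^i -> [5.61, -8.36, 12.45, -18.56, 27.65]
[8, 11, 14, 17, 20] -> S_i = 8 + 3*i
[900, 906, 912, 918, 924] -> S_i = 900 + 6*i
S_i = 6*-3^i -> [6, -18, 54, -162, 486]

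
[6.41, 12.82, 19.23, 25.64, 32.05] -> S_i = 6.41 + 6.41*i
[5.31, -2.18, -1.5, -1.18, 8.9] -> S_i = Random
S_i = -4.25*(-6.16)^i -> [-4.25, 26.18, -161.27, 993.42, -6119.44]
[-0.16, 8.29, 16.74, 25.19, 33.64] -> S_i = -0.16 + 8.45*i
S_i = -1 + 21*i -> [-1, 20, 41, 62, 83]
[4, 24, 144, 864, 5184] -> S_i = 4*6^i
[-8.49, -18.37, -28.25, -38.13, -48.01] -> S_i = -8.49 + -9.88*i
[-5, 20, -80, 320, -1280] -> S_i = -5*-4^i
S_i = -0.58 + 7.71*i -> [-0.58, 7.13, 14.84, 22.55, 30.26]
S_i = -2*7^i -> [-2, -14, -98, -686, -4802]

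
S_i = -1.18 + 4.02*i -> [-1.18, 2.84, 6.86, 10.88, 14.9]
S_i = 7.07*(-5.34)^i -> [7.07, -37.75, 201.61, -1076.57, 5748.9]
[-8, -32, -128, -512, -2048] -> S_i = -8*4^i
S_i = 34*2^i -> [34, 68, 136, 272, 544]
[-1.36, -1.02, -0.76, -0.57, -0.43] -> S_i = -1.36*0.75^i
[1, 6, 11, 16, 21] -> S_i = 1 + 5*i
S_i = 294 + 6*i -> [294, 300, 306, 312, 318]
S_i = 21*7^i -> [21, 147, 1029, 7203, 50421]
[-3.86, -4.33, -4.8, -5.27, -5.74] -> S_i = -3.86 + -0.47*i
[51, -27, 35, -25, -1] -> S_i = Random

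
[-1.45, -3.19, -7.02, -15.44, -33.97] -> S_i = -1.45*2.20^i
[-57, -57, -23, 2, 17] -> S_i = Random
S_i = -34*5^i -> [-34, -170, -850, -4250, -21250]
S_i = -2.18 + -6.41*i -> [-2.18, -8.59, -15.0, -21.41, -27.82]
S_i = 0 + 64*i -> [0, 64, 128, 192, 256]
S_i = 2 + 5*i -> [2, 7, 12, 17, 22]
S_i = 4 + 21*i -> [4, 25, 46, 67, 88]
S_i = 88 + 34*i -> [88, 122, 156, 190, 224]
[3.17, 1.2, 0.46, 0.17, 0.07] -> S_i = 3.17*0.38^i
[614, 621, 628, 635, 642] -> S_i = 614 + 7*i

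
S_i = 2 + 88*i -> [2, 90, 178, 266, 354]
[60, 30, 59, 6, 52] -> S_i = Random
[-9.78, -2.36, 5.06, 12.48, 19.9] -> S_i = -9.78 + 7.42*i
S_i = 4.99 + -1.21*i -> [4.99, 3.78, 2.57, 1.36, 0.15]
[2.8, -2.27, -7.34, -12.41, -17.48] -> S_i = 2.80 + -5.07*i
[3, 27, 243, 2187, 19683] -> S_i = 3*9^i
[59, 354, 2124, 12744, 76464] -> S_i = 59*6^i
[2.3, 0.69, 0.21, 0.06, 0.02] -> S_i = 2.30*0.30^i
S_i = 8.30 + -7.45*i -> [8.3, 0.85, -6.6, -14.05, -21.5]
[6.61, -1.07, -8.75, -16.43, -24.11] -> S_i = 6.61 + -7.68*i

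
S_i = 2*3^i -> [2, 6, 18, 54, 162]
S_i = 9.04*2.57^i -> [9.04, 23.23, 59.71, 153.45, 394.37]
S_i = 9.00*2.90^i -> [9.0, 26.1, 75.69, 219.5, 636.55]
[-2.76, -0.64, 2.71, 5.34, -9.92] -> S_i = Random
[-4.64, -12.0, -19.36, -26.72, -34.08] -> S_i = -4.64 + -7.36*i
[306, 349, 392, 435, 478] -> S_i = 306 + 43*i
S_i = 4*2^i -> [4, 8, 16, 32, 64]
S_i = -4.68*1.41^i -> [-4.68, -6.6, -9.3, -13.12, -18.5]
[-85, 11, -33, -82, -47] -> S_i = Random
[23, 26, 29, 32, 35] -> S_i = 23 + 3*i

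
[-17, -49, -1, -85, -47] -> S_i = Random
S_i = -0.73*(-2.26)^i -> [-0.73, 1.65, -3.73, 8.43, -19.04]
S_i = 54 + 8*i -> [54, 62, 70, 78, 86]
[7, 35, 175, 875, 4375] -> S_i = 7*5^i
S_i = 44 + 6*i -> [44, 50, 56, 62, 68]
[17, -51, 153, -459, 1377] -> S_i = 17*-3^i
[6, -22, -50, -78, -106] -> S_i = 6 + -28*i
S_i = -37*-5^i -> [-37, 185, -925, 4625, -23125]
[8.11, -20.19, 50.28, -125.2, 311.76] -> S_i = 8.11*(-2.49)^i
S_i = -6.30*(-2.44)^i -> [-6.3, 15.37, -37.51, 91.52, -223.31]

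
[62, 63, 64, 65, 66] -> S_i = 62 + 1*i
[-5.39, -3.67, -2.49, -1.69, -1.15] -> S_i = -5.39*0.68^i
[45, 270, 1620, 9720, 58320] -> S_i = 45*6^i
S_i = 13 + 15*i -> [13, 28, 43, 58, 73]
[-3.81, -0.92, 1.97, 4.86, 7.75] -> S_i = -3.81 + 2.89*i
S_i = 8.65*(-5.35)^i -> [8.65, -46.28, 247.58, -1324.58, 7086.49]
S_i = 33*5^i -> [33, 165, 825, 4125, 20625]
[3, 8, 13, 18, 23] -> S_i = 3 + 5*i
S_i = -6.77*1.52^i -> [-6.77, -10.29, -15.64, -23.77, -36.14]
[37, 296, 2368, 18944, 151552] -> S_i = 37*8^i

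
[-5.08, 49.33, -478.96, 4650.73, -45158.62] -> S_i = -5.08*(-9.71)^i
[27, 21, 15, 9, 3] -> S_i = 27 + -6*i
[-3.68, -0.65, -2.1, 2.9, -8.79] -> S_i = Random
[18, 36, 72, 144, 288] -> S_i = 18*2^i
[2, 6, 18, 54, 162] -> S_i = 2*3^i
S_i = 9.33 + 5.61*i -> [9.33, 14.94, 20.55, 26.16, 31.77]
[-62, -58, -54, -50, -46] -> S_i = -62 + 4*i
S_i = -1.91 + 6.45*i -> [-1.91, 4.54, 10.99, 17.44, 23.89]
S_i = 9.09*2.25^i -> [9.09, 20.45, 46.02, 103.54, 232.97]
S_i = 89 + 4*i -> [89, 93, 97, 101, 105]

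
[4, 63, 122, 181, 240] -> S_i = 4 + 59*i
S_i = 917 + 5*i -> [917, 922, 927, 932, 937]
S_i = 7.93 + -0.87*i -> [7.93, 7.06, 6.19, 5.32, 4.45]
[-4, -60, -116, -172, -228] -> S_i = -4 + -56*i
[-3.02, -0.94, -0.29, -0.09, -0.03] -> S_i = -3.02*0.31^i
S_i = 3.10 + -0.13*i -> [3.1, 2.97, 2.84, 2.71, 2.58]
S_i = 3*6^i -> [3, 18, 108, 648, 3888]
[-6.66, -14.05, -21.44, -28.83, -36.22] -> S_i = -6.66 + -7.39*i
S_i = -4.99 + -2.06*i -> [-4.99, -7.05, -9.11, -11.17, -13.23]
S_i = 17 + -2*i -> [17, 15, 13, 11, 9]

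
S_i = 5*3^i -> [5, 15, 45, 135, 405]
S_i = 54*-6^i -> [54, -324, 1944, -11664, 69984]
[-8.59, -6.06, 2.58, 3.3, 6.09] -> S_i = Random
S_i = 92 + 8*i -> [92, 100, 108, 116, 124]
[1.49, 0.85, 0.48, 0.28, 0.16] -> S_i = 1.49*0.57^i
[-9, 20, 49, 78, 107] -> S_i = -9 + 29*i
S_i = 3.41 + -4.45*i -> [3.41, -1.04, -5.49, -9.94, -14.39]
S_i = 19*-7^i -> [19, -133, 931, -6517, 45619]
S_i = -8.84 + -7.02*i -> [-8.84, -15.86, -22.88, -29.9, -36.92]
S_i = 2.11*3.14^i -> [2.11, 6.63, 20.8, 65.32, 205.12]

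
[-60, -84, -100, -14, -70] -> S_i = Random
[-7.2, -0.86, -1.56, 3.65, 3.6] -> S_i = Random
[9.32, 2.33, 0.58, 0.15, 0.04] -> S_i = 9.32*0.25^i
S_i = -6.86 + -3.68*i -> [-6.86, -10.54, -14.22, -17.9, -21.58]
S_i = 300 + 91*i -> [300, 391, 482, 573, 664]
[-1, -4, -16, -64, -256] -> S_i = -1*4^i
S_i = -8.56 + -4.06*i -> [-8.56, -12.62, -16.68, -20.74, -24.8]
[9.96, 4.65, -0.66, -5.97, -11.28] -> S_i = 9.96 + -5.31*i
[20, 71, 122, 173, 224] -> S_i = 20 + 51*i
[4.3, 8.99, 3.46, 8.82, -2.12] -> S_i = Random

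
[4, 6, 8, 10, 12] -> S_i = 4 + 2*i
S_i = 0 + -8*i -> [0, -8, -16, -24, -32]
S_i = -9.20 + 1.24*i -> [-9.2, -7.96, -6.72, -5.48, -4.24]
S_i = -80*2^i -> [-80, -160, -320, -640, -1280]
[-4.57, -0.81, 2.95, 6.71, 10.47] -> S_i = -4.57 + 3.76*i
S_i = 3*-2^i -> [3, -6, 12, -24, 48]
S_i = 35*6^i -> [35, 210, 1260, 7560, 45360]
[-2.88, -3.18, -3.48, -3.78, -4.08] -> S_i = -2.88 + -0.30*i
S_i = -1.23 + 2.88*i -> [-1.23, 1.65, 4.53, 7.41, 10.29]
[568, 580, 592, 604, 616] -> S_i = 568 + 12*i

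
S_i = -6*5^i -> [-6, -30, -150, -750, -3750]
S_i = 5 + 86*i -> [5, 91, 177, 263, 349]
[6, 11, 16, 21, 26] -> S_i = 6 + 5*i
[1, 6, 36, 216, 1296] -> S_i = 1*6^i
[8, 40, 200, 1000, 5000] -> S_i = 8*5^i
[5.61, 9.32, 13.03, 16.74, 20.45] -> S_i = 5.61 + 3.71*i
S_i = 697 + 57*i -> [697, 754, 811, 868, 925]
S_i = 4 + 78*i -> [4, 82, 160, 238, 316]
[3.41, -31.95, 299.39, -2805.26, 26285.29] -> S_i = 3.41*(-9.37)^i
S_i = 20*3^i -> [20, 60, 180, 540, 1620]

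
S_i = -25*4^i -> [-25, -100, -400, -1600, -6400]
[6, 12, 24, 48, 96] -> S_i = 6*2^i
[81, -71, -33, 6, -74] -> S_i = Random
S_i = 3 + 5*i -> [3, 8, 13, 18, 23]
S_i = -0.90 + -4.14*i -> [-0.9, -5.04, -9.18, -13.32, -17.46]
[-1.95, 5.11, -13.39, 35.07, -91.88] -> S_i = -1.95*(-2.62)^i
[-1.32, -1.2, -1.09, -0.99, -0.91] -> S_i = -1.32*0.91^i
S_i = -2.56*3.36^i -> [-2.56, -8.6, -28.9, -97.11, -326.28]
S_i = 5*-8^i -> [5, -40, 320, -2560, 20480]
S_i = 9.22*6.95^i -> [9.22, 64.08, 445.35, 3095.18, 21511.47]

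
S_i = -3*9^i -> [-3, -27, -243, -2187, -19683]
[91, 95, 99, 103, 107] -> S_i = 91 + 4*i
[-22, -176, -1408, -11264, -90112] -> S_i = -22*8^i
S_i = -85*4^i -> [-85, -340, -1360, -5440, -21760]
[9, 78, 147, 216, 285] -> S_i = 9 + 69*i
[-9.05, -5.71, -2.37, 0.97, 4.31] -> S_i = -9.05 + 3.34*i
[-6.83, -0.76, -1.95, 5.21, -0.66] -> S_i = Random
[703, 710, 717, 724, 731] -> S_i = 703 + 7*i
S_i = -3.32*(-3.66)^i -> [-3.32, 12.15, -44.47, 162.77, -595.75]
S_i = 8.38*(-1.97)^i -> [8.38, -16.51, 32.52, -64.07, 126.21]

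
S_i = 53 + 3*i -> [53, 56, 59, 62, 65]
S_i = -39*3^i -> [-39, -117, -351, -1053, -3159]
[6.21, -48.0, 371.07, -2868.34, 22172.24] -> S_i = 6.21*(-7.73)^i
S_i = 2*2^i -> [2, 4, 8, 16, 32]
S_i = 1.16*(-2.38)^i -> [1.16, -2.76, 6.57, -15.64, 37.22]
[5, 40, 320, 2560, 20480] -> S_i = 5*8^i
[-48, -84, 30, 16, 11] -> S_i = Random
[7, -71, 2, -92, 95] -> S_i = Random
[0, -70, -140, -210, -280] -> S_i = 0 + -70*i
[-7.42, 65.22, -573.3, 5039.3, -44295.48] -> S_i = -7.42*(-8.79)^i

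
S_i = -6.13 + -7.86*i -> [-6.13, -13.99, -21.85, -29.71, -37.57]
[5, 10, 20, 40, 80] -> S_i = 5*2^i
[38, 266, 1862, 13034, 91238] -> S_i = 38*7^i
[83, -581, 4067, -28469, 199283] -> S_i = 83*-7^i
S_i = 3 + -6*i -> [3, -3, -9, -15, -21]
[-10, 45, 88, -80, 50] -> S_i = Random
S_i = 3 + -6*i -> [3, -3, -9, -15, -21]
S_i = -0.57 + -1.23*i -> [-0.57, -1.8, -3.03, -4.26, -5.49]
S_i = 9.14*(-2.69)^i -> [9.14, -24.59, 66.14, -177.91, 478.58]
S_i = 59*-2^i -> [59, -118, 236, -472, 944]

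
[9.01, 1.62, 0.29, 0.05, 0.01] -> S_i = 9.01*0.18^i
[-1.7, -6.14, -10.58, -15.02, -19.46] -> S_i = -1.70 + -4.44*i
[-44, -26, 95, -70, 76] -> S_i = Random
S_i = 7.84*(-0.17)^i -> [7.84, -1.33, 0.23, -0.04, 0.01]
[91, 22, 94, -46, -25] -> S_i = Random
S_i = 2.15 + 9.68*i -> [2.15, 11.83, 21.51, 31.19, 40.87]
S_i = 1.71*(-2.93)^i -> [1.71, -5.01, 14.68, -43.01, 126.03]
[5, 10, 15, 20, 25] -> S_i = 5 + 5*i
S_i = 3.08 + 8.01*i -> [3.08, 11.09, 19.1, 27.11, 35.12]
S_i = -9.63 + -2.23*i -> [-9.63, -11.86, -14.09, -16.32, -18.55]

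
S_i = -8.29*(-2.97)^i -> [-8.29, 24.62, -73.13, 217.18, -645.03]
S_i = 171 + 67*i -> [171, 238, 305, 372, 439]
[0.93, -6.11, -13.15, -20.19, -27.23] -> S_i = 0.93 + -7.04*i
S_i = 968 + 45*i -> [968, 1013, 1058, 1103, 1148]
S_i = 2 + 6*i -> [2, 8, 14, 20, 26]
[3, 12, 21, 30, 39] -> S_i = 3 + 9*i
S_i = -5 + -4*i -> [-5, -9, -13, -17, -21]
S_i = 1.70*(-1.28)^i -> [1.7, -2.18, 2.79, -3.57, 4.56]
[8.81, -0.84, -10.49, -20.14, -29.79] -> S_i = 8.81 + -9.65*i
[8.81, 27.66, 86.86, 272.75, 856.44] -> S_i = 8.81*3.14^i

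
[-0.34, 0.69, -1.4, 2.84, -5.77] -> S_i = -0.34*(-2.03)^i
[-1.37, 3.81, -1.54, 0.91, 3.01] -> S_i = Random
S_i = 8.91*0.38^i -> [8.91, 3.39, 1.29, 0.49, 0.19]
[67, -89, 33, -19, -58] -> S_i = Random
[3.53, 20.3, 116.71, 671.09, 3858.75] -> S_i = 3.53*5.75^i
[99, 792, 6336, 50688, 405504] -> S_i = 99*8^i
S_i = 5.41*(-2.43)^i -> [5.41, -13.15, 31.95, -77.63, 188.64]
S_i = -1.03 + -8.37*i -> [-1.03, -9.4, -17.77, -26.14, -34.51]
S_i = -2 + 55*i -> [-2, 53, 108, 163, 218]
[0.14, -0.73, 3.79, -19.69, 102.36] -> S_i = 0.14*(-5.20)^i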